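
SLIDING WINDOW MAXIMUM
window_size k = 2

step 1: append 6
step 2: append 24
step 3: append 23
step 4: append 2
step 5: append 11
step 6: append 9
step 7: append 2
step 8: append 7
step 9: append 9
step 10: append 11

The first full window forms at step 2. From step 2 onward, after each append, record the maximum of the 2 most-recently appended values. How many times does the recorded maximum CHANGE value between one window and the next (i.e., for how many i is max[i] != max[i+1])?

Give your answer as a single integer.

step 1: append 6 -> window=[6] (not full yet)
step 2: append 24 -> window=[6, 24] -> max=24
step 3: append 23 -> window=[24, 23] -> max=24
step 4: append 2 -> window=[23, 2] -> max=23
step 5: append 11 -> window=[2, 11] -> max=11
step 6: append 9 -> window=[11, 9] -> max=11
step 7: append 2 -> window=[9, 2] -> max=9
step 8: append 7 -> window=[2, 7] -> max=7
step 9: append 9 -> window=[7, 9] -> max=9
step 10: append 11 -> window=[9, 11] -> max=11
Recorded maximums: 24 24 23 11 11 9 7 9 11
Changes between consecutive maximums: 6

Answer: 6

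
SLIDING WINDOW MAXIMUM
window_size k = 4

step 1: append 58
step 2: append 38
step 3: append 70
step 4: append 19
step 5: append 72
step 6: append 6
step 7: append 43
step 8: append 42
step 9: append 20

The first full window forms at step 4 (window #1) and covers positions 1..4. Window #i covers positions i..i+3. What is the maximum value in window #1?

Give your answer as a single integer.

step 1: append 58 -> window=[58] (not full yet)
step 2: append 38 -> window=[58, 38] (not full yet)
step 3: append 70 -> window=[58, 38, 70] (not full yet)
step 4: append 19 -> window=[58, 38, 70, 19] -> max=70
Window #1 max = 70

Answer: 70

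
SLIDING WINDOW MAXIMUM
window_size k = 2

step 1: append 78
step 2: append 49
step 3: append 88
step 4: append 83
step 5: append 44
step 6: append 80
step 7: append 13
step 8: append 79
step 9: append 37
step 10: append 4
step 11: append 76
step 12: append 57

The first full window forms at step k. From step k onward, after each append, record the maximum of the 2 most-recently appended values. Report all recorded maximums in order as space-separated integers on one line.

Answer: 78 88 88 83 80 80 79 79 37 76 76

Derivation:
step 1: append 78 -> window=[78] (not full yet)
step 2: append 49 -> window=[78, 49] -> max=78
step 3: append 88 -> window=[49, 88] -> max=88
step 4: append 83 -> window=[88, 83] -> max=88
step 5: append 44 -> window=[83, 44] -> max=83
step 6: append 80 -> window=[44, 80] -> max=80
step 7: append 13 -> window=[80, 13] -> max=80
step 8: append 79 -> window=[13, 79] -> max=79
step 9: append 37 -> window=[79, 37] -> max=79
step 10: append 4 -> window=[37, 4] -> max=37
step 11: append 76 -> window=[4, 76] -> max=76
step 12: append 57 -> window=[76, 57] -> max=76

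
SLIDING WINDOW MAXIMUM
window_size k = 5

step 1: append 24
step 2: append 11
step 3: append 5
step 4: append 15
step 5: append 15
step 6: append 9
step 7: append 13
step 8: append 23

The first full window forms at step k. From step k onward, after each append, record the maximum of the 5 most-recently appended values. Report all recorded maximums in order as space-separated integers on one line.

step 1: append 24 -> window=[24] (not full yet)
step 2: append 11 -> window=[24, 11] (not full yet)
step 3: append 5 -> window=[24, 11, 5] (not full yet)
step 4: append 15 -> window=[24, 11, 5, 15] (not full yet)
step 5: append 15 -> window=[24, 11, 5, 15, 15] -> max=24
step 6: append 9 -> window=[11, 5, 15, 15, 9] -> max=15
step 7: append 13 -> window=[5, 15, 15, 9, 13] -> max=15
step 8: append 23 -> window=[15, 15, 9, 13, 23] -> max=23

Answer: 24 15 15 23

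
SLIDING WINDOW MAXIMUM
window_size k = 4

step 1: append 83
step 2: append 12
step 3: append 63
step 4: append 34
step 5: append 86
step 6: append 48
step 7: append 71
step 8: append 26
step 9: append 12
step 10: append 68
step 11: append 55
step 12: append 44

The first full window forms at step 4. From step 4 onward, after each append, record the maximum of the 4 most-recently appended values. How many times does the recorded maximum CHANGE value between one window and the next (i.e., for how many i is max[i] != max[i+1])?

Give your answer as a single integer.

Answer: 3

Derivation:
step 1: append 83 -> window=[83] (not full yet)
step 2: append 12 -> window=[83, 12] (not full yet)
step 3: append 63 -> window=[83, 12, 63] (not full yet)
step 4: append 34 -> window=[83, 12, 63, 34] -> max=83
step 5: append 86 -> window=[12, 63, 34, 86] -> max=86
step 6: append 48 -> window=[63, 34, 86, 48] -> max=86
step 7: append 71 -> window=[34, 86, 48, 71] -> max=86
step 8: append 26 -> window=[86, 48, 71, 26] -> max=86
step 9: append 12 -> window=[48, 71, 26, 12] -> max=71
step 10: append 68 -> window=[71, 26, 12, 68] -> max=71
step 11: append 55 -> window=[26, 12, 68, 55] -> max=68
step 12: append 44 -> window=[12, 68, 55, 44] -> max=68
Recorded maximums: 83 86 86 86 86 71 71 68 68
Changes between consecutive maximums: 3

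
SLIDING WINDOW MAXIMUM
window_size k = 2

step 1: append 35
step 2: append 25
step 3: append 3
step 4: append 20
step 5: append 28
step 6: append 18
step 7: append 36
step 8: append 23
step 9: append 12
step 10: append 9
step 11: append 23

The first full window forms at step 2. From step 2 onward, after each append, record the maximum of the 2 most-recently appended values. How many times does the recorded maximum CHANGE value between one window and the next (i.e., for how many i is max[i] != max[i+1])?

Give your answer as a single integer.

step 1: append 35 -> window=[35] (not full yet)
step 2: append 25 -> window=[35, 25] -> max=35
step 3: append 3 -> window=[25, 3] -> max=25
step 4: append 20 -> window=[3, 20] -> max=20
step 5: append 28 -> window=[20, 28] -> max=28
step 6: append 18 -> window=[28, 18] -> max=28
step 7: append 36 -> window=[18, 36] -> max=36
step 8: append 23 -> window=[36, 23] -> max=36
step 9: append 12 -> window=[23, 12] -> max=23
step 10: append 9 -> window=[12, 9] -> max=12
step 11: append 23 -> window=[9, 23] -> max=23
Recorded maximums: 35 25 20 28 28 36 36 23 12 23
Changes between consecutive maximums: 7

Answer: 7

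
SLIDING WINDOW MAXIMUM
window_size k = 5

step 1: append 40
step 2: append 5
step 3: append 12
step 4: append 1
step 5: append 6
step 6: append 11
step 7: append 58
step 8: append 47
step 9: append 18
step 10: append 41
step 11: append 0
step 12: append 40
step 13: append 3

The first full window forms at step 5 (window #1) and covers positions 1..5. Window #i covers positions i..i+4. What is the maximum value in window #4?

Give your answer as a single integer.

Answer: 58

Derivation:
step 1: append 40 -> window=[40] (not full yet)
step 2: append 5 -> window=[40, 5] (not full yet)
step 3: append 12 -> window=[40, 5, 12] (not full yet)
step 4: append 1 -> window=[40, 5, 12, 1] (not full yet)
step 5: append 6 -> window=[40, 5, 12, 1, 6] -> max=40
step 6: append 11 -> window=[5, 12, 1, 6, 11] -> max=12
step 7: append 58 -> window=[12, 1, 6, 11, 58] -> max=58
step 8: append 47 -> window=[1, 6, 11, 58, 47] -> max=58
Window #4 max = 58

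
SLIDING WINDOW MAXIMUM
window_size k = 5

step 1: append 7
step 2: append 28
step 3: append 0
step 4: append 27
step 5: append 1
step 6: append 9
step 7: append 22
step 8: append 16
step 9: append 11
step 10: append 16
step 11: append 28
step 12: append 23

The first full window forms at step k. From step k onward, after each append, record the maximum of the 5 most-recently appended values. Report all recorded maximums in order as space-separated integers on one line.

Answer: 28 28 27 27 22 22 28 28

Derivation:
step 1: append 7 -> window=[7] (not full yet)
step 2: append 28 -> window=[7, 28] (not full yet)
step 3: append 0 -> window=[7, 28, 0] (not full yet)
step 4: append 27 -> window=[7, 28, 0, 27] (not full yet)
step 5: append 1 -> window=[7, 28, 0, 27, 1] -> max=28
step 6: append 9 -> window=[28, 0, 27, 1, 9] -> max=28
step 7: append 22 -> window=[0, 27, 1, 9, 22] -> max=27
step 8: append 16 -> window=[27, 1, 9, 22, 16] -> max=27
step 9: append 11 -> window=[1, 9, 22, 16, 11] -> max=22
step 10: append 16 -> window=[9, 22, 16, 11, 16] -> max=22
step 11: append 28 -> window=[22, 16, 11, 16, 28] -> max=28
step 12: append 23 -> window=[16, 11, 16, 28, 23] -> max=28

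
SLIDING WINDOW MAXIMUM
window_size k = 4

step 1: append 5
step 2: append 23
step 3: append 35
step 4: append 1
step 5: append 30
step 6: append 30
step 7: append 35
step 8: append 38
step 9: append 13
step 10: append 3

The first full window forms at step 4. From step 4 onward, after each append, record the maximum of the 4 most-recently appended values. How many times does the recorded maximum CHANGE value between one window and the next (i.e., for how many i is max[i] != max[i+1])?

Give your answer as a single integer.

Answer: 1

Derivation:
step 1: append 5 -> window=[5] (not full yet)
step 2: append 23 -> window=[5, 23] (not full yet)
step 3: append 35 -> window=[5, 23, 35] (not full yet)
step 4: append 1 -> window=[5, 23, 35, 1] -> max=35
step 5: append 30 -> window=[23, 35, 1, 30] -> max=35
step 6: append 30 -> window=[35, 1, 30, 30] -> max=35
step 7: append 35 -> window=[1, 30, 30, 35] -> max=35
step 8: append 38 -> window=[30, 30, 35, 38] -> max=38
step 9: append 13 -> window=[30, 35, 38, 13] -> max=38
step 10: append 3 -> window=[35, 38, 13, 3] -> max=38
Recorded maximums: 35 35 35 35 38 38 38
Changes between consecutive maximums: 1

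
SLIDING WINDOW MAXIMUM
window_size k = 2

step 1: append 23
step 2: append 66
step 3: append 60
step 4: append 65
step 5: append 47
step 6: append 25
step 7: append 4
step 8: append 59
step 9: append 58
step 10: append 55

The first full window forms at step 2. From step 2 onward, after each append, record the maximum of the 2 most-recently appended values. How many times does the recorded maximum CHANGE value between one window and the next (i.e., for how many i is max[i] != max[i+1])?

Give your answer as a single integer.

step 1: append 23 -> window=[23] (not full yet)
step 2: append 66 -> window=[23, 66] -> max=66
step 3: append 60 -> window=[66, 60] -> max=66
step 4: append 65 -> window=[60, 65] -> max=65
step 5: append 47 -> window=[65, 47] -> max=65
step 6: append 25 -> window=[47, 25] -> max=47
step 7: append 4 -> window=[25, 4] -> max=25
step 8: append 59 -> window=[4, 59] -> max=59
step 9: append 58 -> window=[59, 58] -> max=59
step 10: append 55 -> window=[58, 55] -> max=58
Recorded maximums: 66 66 65 65 47 25 59 59 58
Changes between consecutive maximums: 5

Answer: 5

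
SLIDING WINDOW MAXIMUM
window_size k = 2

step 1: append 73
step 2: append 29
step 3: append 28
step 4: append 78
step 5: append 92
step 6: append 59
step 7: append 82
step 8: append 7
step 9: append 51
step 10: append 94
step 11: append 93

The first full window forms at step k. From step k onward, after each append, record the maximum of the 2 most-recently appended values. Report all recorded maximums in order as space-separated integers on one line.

step 1: append 73 -> window=[73] (not full yet)
step 2: append 29 -> window=[73, 29] -> max=73
step 3: append 28 -> window=[29, 28] -> max=29
step 4: append 78 -> window=[28, 78] -> max=78
step 5: append 92 -> window=[78, 92] -> max=92
step 6: append 59 -> window=[92, 59] -> max=92
step 7: append 82 -> window=[59, 82] -> max=82
step 8: append 7 -> window=[82, 7] -> max=82
step 9: append 51 -> window=[7, 51] -> max=51
step 10: append 94 -> window=[51, 94] -> max=94
step 11: append 93 -> window=[94, 93] -> max=94

Answer: 73 29 78 92 92 82 82 51 94 94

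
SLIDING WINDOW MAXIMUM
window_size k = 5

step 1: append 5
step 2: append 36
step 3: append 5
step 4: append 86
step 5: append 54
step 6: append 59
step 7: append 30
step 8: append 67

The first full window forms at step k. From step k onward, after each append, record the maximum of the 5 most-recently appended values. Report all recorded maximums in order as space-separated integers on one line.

Answer: 86 86 86 86

Derivation:
step 1: append 5 -> window=[5] (not full yet)
step 2: append 36 -> window=[5, 36] (not full yet)
step 3: append 5 -> window=[5, 36, 5] (not full yet)
step 4: append 86 -> window=[5, 36, 5, 86] (not full yet)
step 5: append 54 -> window=[5, 36, 5, 86, 54] -> max=86
step 6: append 59 -> window=[36, 5, 86, 54, 59] -> max=86
step 7: append 30 -> window=[5, 86, 54, 59, 30] -> max=86
step 8: append 67 -> window=[86, 54, 59, 30, 67] -> max=86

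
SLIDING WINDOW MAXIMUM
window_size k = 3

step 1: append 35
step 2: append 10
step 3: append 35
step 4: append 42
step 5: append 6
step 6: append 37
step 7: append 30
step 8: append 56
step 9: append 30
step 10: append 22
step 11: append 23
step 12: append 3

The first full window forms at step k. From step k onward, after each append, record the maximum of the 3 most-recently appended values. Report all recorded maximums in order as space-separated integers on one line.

step 1: append 35 -> window=[35] (not full yet)
step 2: append 10 -> window=[35, 10] (not full yet)
step 3: append 35 -> window=[35, 10, 35] -> max=35
step 4: append 42 -> window=[10, 35, 42] -> max=42
step 5: append 6 -> window=[35, 42, 6] -> max=42
step 6: append 37 -> window=[42, 6, 37] -> max=42
step 7: append 30 -> window=[6, 37, 30] -> max=37
step 8: append 56 -> window=[37, 30, 56] -> max=56
step 9: append 30 -> window=[30, 56, 30] -> max=56
step 10: append 22 -> window=[56, 30, 22] -> max=56
step 11: append 23 -> window=[30, 22, 23] -> max=30
step 12: append 3 -> window=[22, 23, 3] -> max=23

Answer: 35 42 42 42 37 56 56 56 30 23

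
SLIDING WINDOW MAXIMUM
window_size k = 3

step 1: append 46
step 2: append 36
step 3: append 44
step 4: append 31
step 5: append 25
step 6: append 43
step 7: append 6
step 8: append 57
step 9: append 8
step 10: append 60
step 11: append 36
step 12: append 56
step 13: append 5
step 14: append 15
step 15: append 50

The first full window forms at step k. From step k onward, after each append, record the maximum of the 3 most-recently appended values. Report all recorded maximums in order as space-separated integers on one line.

Answer: 46 44 44 43 43 57 57 60 60 60 56 56 50

Derivation:
step 1: append 46 -> window=[46] (not full yet)
step 2: append 36 -> window=[46, 36] (not full yet)
step 3: append 44 -> window=[46, 36, 44] -> max=46
step 4: append 31 -> window=[36, 44, 31] -> max=44
step 5: append 25 -> window=[44, 31, 25] -> max=44
step 6: append 43 -> window=[31, 25, 43] -> max=43
step 7: append 6 -> window=[25, 43, 6] -> max=43
step 8: append 57 -> window=[43, 6, 57] -> max=57
step 9: append 8 -> window=[6, 57, 8] -> max=57
step 10: append 60 -> window=[57, 8, 60] -> max=60
step 11: append 36 -> window=[8, 60, 36] -> max=60
step 12: append 56 -> window=[60, 36, 56] -> max=60
step 13: append 5 -> window=[36, 56, 5] -> max=56
step 14: append 15 -> window=[56, 5, 15] -> max=56
step 15: append 50 -> window=[5, 15, 50] -> max=50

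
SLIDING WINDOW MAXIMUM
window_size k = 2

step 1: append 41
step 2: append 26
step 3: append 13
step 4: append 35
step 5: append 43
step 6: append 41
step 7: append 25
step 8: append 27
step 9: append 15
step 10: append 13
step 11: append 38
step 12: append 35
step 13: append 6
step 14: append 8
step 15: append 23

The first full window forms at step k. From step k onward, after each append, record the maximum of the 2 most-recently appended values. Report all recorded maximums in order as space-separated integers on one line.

step 1: append 41 -> window=[41] (not full yet)
step 2: append 26 -> window=[41, 26] -> max=41
step 3: append 13 -> window=[26, 13] -> max=26
step 4: append 35 -> window=[13, 35] -> max=35
step 5: append 43 -> window=[35, 43] -> max=43
step 6: append 41 -> window=[43, 41] -> max=43
step 7: append 25 -> window=[41, 25] -> max=41
step 8: append 27 -> window=[25, 27] -> max=27
step 9: append 15 -> window=[27, 15] -> max=27
step 10: append 13 -> window=[15, 13] -> max=15
step 11: append 38 -> window=[13, 38] -> max=38
step 12: append 35 -> window=[38, 35] -> max=38
step 13: append 6 -> window=[35, 6] -> max=35
step 14: append 8 -> window=[6, 8] -> max=8
step 15: append 23 -> window=[8, 23] -> max=23

Answer: 41 26 35 43 43 41 27 27 15 38 38 35 8 23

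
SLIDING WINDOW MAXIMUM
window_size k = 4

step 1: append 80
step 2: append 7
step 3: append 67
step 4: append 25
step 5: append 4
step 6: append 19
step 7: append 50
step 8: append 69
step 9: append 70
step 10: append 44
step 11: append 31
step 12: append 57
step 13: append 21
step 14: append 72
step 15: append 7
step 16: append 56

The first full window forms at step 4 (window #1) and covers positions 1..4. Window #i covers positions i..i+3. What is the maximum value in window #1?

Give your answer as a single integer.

Answer: 80

Derivation:
step 1: append 80 -> window=[80] (not full yet)
step 2: append 7 -> window=[80, 7] (not full yet)
step 3: append 67 -> window=[80, 7, 67] (not full yet)
step 4: append 25 -> window=[80, 7, 67, 25] -> max=80
Window #1 max = 80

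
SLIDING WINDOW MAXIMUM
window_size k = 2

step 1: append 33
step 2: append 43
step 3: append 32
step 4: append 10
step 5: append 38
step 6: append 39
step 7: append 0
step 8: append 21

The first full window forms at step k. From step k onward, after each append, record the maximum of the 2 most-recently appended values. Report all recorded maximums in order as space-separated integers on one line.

Answer: 43 43 32 38 39 39 21

Derivation:
step 1: append 33 -> window=[33] (not full yet)
step 2: append 43 -> window=[33, 43] -> max=43
step 3: append 32 -> window=[43, 32] -> max=43
step 4: append 10 -> window=[32, 10] -> max=32
step 5: append 38 -> window=[10, 38] -> max=38
step 6: append 39 -> window=[38, 39] -> max=39
step 7: append 0 -> window=[39, 0] -> max=39
step 8: append 21 -> window=[0, 21] -> max=21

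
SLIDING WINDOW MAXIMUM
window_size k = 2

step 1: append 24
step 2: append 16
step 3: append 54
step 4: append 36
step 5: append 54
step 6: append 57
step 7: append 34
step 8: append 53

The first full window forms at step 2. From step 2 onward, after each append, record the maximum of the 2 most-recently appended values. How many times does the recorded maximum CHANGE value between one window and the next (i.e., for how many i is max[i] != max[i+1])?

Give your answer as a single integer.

Answer: 3

Derivation:
step 1: append 24 -> window=[24] (not full yet)
step 2: append 16 -> window=[24, 16] -> max=24
step 3: append 54 -> window=[16, 54] -> max=54
step 4: append 36 -> window=[54, 36] -> max=54
step 5: append 54 -> window=[36, 54] -> max=54
step 6: append 57 -> window=[54, 57] -> max=57
step 7: append 34 -> window=[57, 34] -> max=57
step 8: append 53 -> window=[34, 53] -> max=53
Recorded maximums: 24 54 54 54 57 57 53
Changes between consecutive maximums: 3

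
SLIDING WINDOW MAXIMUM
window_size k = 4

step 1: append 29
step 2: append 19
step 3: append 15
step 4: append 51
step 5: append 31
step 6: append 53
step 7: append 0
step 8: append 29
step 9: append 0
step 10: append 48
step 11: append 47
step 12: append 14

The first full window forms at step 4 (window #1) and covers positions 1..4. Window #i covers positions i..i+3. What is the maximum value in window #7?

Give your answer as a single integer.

step 1: append 29 -> window=[29] (not full yet)
step 2: append 19 -> window=[29, 19] (not full yet)
step 3: append 15 -> window=[29, 19, 15] (not full yet)
step 4: append 51 -> window=[29, 19, 15, 51] -> max=51
step 5: append 31 -> window=[19, 15, 51, 31] -> max=51
step 6: append 53 -> window=[15, 51, 31, 53] -> max=53
step 7: append 0 -> window=[51, 31, 53, 0] -> max=53
step 8: append 29 -> window=[31, 53, 0, 29] -> max=53
step 9: append 0 -> window=[53, 0, 29, 0] -> max=53
step 10: append 48 -> window=[0, 29, 0, 48] -> max=48
Window #7 max = 48

Answer: 48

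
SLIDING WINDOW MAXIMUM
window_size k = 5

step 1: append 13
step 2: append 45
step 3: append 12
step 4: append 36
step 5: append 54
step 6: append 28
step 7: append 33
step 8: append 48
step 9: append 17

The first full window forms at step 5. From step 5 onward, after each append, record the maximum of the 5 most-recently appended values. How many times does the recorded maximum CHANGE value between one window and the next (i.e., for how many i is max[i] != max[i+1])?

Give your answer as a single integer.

step 1: append 13 -> window=[13] (not full yet)
step 2: append 45 -> window=[13, 45] (not full yet)
step 3: append 12 -> window=[13, 45, 12] (not full yet)
step 4: append 36 -> window=[13, 45, 12, 36] (not full yet)
step 5: append 54 -> window=[13, 45, 12, 36, 54] -> max=54
step 6: append 28 -> window=[45, 12, 36, 54, 28] -> max=54
step 7: append 33 -> window=[12, 36, 54, 28, 33] -> max=54
step 8: append 48 -> window=[36, 54, 28, 33, 48] -> max=54
step 9: append 17 -> window=[54, 28, 33, 48, 17] -> max=54
Recorded maximums: 54 54 54 54 54
Changes between consecutive maximums: 0

Answer: 0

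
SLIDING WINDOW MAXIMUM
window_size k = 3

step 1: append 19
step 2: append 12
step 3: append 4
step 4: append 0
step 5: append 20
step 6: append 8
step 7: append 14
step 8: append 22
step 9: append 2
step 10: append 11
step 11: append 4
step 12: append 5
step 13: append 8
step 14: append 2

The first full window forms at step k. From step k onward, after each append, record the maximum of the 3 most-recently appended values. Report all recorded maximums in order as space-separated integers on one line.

step 1: append 19 -> window=[19] (not full yet)
step 2: append 12 -> window=[19, 12] (not full yet)
step 3: append 4 -> window=[19, 12, 4] -> max=19
step 4: append 0 -> window=[12, 4, 0] -> max=12
step 5: append 20 -> window=[4, 0, 20] -> max=20
step 6: append 8 -> window=[0, 20, 8] -> max=20
step 7: append 14 -> window=[20, 8, 14] -> max=20
step 8: append 22 -> window=[8, 14, 22] -> max=22
step 9: append 2 -> window=[14, 22, 2] -> max=22
step 10: append 11 -> window=[22, 2, 11] -> max=22
step 11: append 4 -> window=[2, 11, 4] -> max=11
step 12: append 5 -> window=[11, 4, 5] -> max=11
step 13: append 8 -> window=[4, 5, 8] -> max=8
step 14: append 2 -> window=[5, 8, 2] -> max=8

Answer: 19 12 20 20 20 22 22 22 11 11 8 8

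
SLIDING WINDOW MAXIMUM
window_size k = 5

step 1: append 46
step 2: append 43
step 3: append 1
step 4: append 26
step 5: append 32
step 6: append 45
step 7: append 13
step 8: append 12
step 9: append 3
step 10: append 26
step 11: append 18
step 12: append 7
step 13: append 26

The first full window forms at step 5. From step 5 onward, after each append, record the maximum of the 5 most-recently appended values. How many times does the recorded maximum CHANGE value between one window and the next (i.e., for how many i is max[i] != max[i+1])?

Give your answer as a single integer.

Answer: 2

Derivation:
step 1: append 46 -> window=[46] (not full yet)
step 2: append 43 -> window=[46, 43] (not full yet)
step 3: append 1 -> window=[46, 43, 1] (not full yet)
step 4: append 26 -> window=[46, 43, 1, 26] (not full yet)
step 5: append 32 -> window=[46, 43, 1, 26, 32] -> max=46
step 6: append 45 -> window=[43, 1, 26, 32, 45] -> max=45
step 7: append 13 -> window=[1, 26, 32, 45, 13] -> max=45
step 8: append 12 -> window=[26, 32, 45, 13, 12] -> max=45
step 9: append 3 -> window=[32, 45, 13, 12, 3] -> max=45
step 10: append 26 -> window=[45, 13, 12, 3, 26] -> max=45
step 11: append 18 -> window=[13, 12, 3, 26, 18] -> max=26
step 12: append 7 -> window=[12, 3, 26, 18, 7] -> max=26
step 13: append 26 -> window=[3, 26, 18, 7, 26] -> max=26
Recorded maximums: 46 45 45 45 45 45 26 26 26
Changes between consecutive maximums: 2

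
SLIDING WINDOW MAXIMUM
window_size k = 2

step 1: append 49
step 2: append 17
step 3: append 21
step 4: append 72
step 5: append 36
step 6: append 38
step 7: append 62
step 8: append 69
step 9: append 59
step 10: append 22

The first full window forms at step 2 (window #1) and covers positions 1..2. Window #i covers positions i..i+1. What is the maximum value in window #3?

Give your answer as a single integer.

Answer: 72

Derivation:
step 1: append 49 -> window=[49] (not full yet)
step 2: append 17 -> window=[49, 17] -> max=49
step 3: append 21 -> window=[17, 21] -> max=21
step 4: append 72 -> window=[21, 72] -> max=72
Window #3 max = 72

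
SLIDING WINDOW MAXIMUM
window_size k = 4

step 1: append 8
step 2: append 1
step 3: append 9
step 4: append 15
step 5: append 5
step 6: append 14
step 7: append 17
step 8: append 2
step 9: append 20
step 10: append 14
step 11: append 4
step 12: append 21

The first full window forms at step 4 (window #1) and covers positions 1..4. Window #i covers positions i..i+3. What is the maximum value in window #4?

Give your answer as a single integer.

Answer: 17

Derivation:
step 1: append 8 -> window=[8] (not full yet)
step 2: append 1 -> window=[8, 1] (not full yet)
step 3: append 9 -> window=[8, 1, 9] (not full yet)
step 4: append 15 -> window=[8, 1, 9, 15] -> max=15
step 5: append 5 -> window=[1, 9, 15, 5] -> max=15
step 6: append 14 -> window=[9, 15, 5, 14] -> max=15
step 7: append 17 -> window=[15, 5, 14, 17] -> max=17
Window #4 max = 17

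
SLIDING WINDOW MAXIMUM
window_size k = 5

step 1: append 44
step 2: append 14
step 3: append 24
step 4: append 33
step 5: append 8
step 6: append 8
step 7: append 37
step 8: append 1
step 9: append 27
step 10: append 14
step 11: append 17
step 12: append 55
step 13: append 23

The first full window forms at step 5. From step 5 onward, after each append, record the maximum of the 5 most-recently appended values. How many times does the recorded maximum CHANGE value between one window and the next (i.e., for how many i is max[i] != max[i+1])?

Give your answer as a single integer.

Answer: 3

Derivation:
step 1: append 44 -> window=[44] (not full yet)
step 2: append 14 -> window=[44, 14] (not full yet)
step 3: append 24 -> window=[44, 14, 24] (not full yet)
step 4: append 33 -> window=[44, 14, 24, 33] (not full yet)
step 5: append 8 -> window=[44, 14, 24, 33, 8] -> max=44
step 6: append 8 -> window=[14, 24, 33, 8, 8] -> max=33
step 7: append 37 -> window=[24, 33, 8, 8, 37] -> max=37
step 8: append 1 -> window=[33, 8, 8, 37, 1] -> max=37
step 9: append 27 -> window=[8, 8, 37, 1, 27] -> max=37
step 10: append 14 -> window=[8, 37, 1, 27, 14] -> max=37
step 11: append 17 -> window=[37, 1, 27, 14, 17] -> max=37
step 12: append 55 -> window=[1, 27, 14, 17, 55] -> max=55
step 13: append 23 -> window=[27, 14, 17, 55, 23] -> max=55
Recorded maximums: 44 33 37 37 37 37 37 55 55
Changes between consecutive maximums: 3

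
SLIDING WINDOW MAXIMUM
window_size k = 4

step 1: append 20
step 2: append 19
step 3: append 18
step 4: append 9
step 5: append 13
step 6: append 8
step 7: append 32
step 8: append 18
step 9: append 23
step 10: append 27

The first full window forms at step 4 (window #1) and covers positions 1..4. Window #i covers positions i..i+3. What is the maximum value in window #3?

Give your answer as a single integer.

Answer: 18

Derivation:
step 1: append 20 -> window=[20] (not full yet)
step 2: append 19 -> window=[20, 19] (not full yet)
step 3: append 18 -> window=[20, 19, 18] (not full yet)
step 4: append 9 -> window=[20, 19, 18, 9] -> max=20
step 5: append 13 -> window=[19, 18, 9, 13] -> max=19
step 6: append 8 -> window=[18, 9, 13, 8] -> max=18
Window #3 max = 18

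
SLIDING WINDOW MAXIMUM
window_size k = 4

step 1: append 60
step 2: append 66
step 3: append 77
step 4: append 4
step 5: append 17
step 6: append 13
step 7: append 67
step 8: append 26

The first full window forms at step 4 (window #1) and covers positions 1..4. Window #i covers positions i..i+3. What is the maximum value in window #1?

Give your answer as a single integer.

step 1: append 60 -> window=[60] (not full yet)
step 2: append 66 -> window=[60, 66] (not full yet)
step 3: append 77 -> window=[60, 66, 77] (not full yet)
step 4: append 4 -> window=[60, 66, 77, 4] -> max=77
Window #1 max = 77

Answer: 77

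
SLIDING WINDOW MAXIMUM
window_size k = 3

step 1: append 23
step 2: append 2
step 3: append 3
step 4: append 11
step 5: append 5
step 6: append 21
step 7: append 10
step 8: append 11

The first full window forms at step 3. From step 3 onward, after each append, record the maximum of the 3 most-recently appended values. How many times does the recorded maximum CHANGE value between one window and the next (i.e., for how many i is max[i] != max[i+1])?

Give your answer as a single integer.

step 1: append 23 -> window=[23] (not full yet)
step 2: append 2 -> window=[23, 2] (not full yet)
step 3: append 3 -> window=[23, 2, 3] -> max=23
step 4: append 11 -> window=[2, 3, 11] -> max=11
step 5: append 5 -> window=[3, 11, 5] -> max=11
step 6: append 21 -> window=[11, 5, 21] -> max=21
step 7: append 10 -> window=[5, 21, 10] -> max=21
step 8: append 11 -> window=[21, 10, 11] -> max=21
Recorded maximums: 23 11 11 21 21 21
Changes between consecutive maximums: 2

Answer: 2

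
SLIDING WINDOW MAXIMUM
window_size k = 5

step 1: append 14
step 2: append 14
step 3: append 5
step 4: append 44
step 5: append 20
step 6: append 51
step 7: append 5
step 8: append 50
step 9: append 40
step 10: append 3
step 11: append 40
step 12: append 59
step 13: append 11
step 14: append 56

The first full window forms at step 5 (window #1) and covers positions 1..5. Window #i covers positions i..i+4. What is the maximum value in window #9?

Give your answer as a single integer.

step 1: append 14 -> window=[14] (not full yet)
step 2: append 14 -> window=[14, 14] (not full yet)
step 3: append 5 -> window=[14, 14, 5] (not full yet)
step 4: append 44 -> window=[14, 14, 5, 44] (not full yet)
step 5: append 20 -> window=[14, 14, 5, 44, 20] -> max=44
step 6: append 51 -> window=[14, 5, 44, 20, 51] -> max=51
step 7: append 5 -> window=[5, 44, 20, 51, 5] -> max=51
step 8: append 50 -> window=[44, 20, 51, 5, 50] -> max=51
step 9: append 40 -> window=[20, 51, 5, 50, 40] -> max=51
step 10: append 3 -> window=[51, 5, 50, 40, 3] -> max=51
step 11: append 40 -> window=[5, 50, 40, 3, 40] -> max=50
step 12: append 59 -> window=[50, 40, 3, 40, 59] -> max=59
step 13: append 11 -> window=[40, 3, 40, 59, 11] -> max=59
Window #9 max = 59

Answer: 59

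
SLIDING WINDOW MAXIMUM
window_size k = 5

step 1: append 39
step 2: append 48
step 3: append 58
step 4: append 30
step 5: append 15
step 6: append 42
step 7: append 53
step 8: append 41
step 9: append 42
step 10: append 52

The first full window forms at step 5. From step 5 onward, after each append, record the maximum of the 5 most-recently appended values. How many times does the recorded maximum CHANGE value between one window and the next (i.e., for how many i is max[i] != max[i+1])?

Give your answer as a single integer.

step 1: append 39 -> window=[39] (not full yet)
step 2: append 48 -> window=[39, 48] (not full yet)
step 3: append 58 -> window=[39, 48, 58] (not full yet)
step 4: append 30 -> window=[39, 48, 58, 30] (not full yet)
step 5: append 15 -> window=[39, 48, 58, 30, 15] -> max=58
step 6: append 42 -> window=[48, 58, 30, 15, 42] -> max=58
step 7: append 53 -> window=[58, 30, 15, 42, 53] -> max=58
step 8: append 41 -> window=[30, 15, 42, 53, 41] -> max=53
step 9: append 42 -> window=[15, 42, 53, 41, 42] -> max=53
step 10: append 52 -> window=[42, 53, 41, 42, 52] -> max=53
Recorded maximums: 58 58 58 53 53 53
Changes between consecutive maximums: 1

Answer: 1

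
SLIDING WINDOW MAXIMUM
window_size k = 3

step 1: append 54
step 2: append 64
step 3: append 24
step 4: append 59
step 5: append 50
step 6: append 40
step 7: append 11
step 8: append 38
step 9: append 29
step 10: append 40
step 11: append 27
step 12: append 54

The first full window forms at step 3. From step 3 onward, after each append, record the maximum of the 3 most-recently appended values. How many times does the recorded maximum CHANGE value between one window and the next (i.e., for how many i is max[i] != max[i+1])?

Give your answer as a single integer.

Answer: 6

Derivation:
step 1: append 54 -> window=[54] (not full yet)
step 2: append 64 -> window=[54, 64] (not full yet)
step 3: append 24 -> window=[54, 64, 24] -> max=64
step 4: append 59 -> window=[64, 24, 59] -> max=64
step 5: append 50 -> window=[24, 59, 50] -> max=59
step 6: append 40 -> window=[59, 50, 40] -> max=59
step 7: append 11 -> window=[50, 40, 11] -> max=50
step 8: append 38 -> window=[40, 11, 38] -> max=40
step 9: append 29 -> window=[11, 38, 29] -> max=38
step 10: append 40 -> window=[38, 29, 40] -> max=40
step 11: append 27 -> window=[29, 40, 27] -> max=40
step 12: append 54 -> window=[40, 27, 54] -> max=54
Recorded maximums: 64 64 59 59 50 40 38 40 40 54
Changes between consecutive maximums: 6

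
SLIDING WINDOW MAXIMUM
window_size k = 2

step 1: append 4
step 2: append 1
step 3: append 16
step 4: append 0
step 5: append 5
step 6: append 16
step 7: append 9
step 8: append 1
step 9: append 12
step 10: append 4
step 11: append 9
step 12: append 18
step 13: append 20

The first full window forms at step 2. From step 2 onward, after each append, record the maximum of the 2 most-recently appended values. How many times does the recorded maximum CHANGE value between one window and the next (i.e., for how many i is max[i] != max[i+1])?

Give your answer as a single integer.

Answer: 8

Derivation:
step 1: append 4 -> window=[4] (not full yet)
step 2: append 1 -> window=[4, 1] -> max=4
step 3: append 16 -> window=[1, 16] -> max=16
step 4: append 0 -> window=[16, 0] -> max=16
step 5: append 5 -> window=[0, 5] -> max=5
step 6: append 16 -> window=[5, 16] -> max=16
step 7: append 9 -> window=[16, 9] -> max=16
step 8: append 1 -> window=[9, 1] -> max=9
step 9: append 12 -> window=[1, 12] -> max=12
step 10: append 4 -> window=[12, 4] -> max=12
step 11: append 9 -> window=[4, 9] -> max=9
step 12: append 18 -> window=[9, 18] -> max=18
step 13: append 20 -> window=[18, 20] -> max=20
Recorded maximums: 4 16 16 5 16 16 9 12 12 9 18 20
Changes between consecutive maximums: 8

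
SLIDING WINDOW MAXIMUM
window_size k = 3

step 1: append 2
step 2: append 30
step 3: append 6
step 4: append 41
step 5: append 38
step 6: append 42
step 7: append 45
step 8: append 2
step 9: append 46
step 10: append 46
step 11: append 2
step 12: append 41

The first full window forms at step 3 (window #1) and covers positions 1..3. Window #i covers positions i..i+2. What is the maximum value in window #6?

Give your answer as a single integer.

Answer: 45

Derivation:
step 1: append 2 -> window=[2] (not full yet)
step 2: append 30 -> window=[2, 30] (not full yet)
step 3: append 6 -> window=[2, 30, 6] -> max=30
step 4: append 41 -> window=[30, 6, 41] -> max=41
step 5: append 38 -> window=[6, 41, 38] -> max=41
step 6: append 42 -> window=[41, 38, 42] -> max=42
step 7: append 45 -> window=[38, 42, 45] -> max=45
step 8: append 2 -> window=[42, 45, 2] -> max=45
Window #6 max = 45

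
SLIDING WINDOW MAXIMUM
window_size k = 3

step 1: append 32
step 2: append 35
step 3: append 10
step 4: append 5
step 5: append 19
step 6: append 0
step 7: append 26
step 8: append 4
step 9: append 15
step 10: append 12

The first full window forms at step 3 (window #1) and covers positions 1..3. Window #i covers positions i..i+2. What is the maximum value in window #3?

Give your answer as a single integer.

Answer: 19

Derivation:
step 1: append 32 -> window=[32] (not full yet)
step 2: append 35 -> window=[32, 35] (not full yet)
step 3: append 10 -> window=[32, 35, 10] -> max=35
step 4: append 5 -> window=[35, 10, 5] -> max=35
step 5: append 19 -> window=[10, 5, 19] -> max=19
Window #3 max = 19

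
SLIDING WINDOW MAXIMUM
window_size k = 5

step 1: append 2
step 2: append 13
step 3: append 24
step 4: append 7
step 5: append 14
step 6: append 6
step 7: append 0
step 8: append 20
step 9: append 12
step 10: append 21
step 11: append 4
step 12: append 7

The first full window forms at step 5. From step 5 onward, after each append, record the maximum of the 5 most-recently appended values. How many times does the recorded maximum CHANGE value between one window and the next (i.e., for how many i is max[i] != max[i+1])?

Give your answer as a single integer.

step 1: append 2 -> window=[2] (not full yet)
step 2: append 13 -> window=[2, 13] (not full yet)
step 3: append 24 -> window=[2, 13, 24] (not full yet)
step 4: append 7 -> window=[2, 13, 24, 7] (not full yet)
step 5: append 14 -> window=[2, 13, 24, 7, 14] -> max=24
step 6: append 6 -> window=[13, 24, 7, 14, 6] -> max=24
step 7: append 0 -> window=[24, 7, 14, 6, 0] -> max=24
step 8: append 20 -> window=[7, 14, 6, 0, 20] -> max=20
step 9: append 12 -> window=[14, 6, 0, 20, 12] -> max=20
step 10: append 21 -> window=[6, 0, 20, 12, 21] -> max=21
step 11: append 4 -> window=[0, 20, 12, 21, 4] -> max=21
step 12: append 7 -> window=[20, 12, 21, 4, 7] -> max=21
Recorded maximums: 24 24 24 20 20 21 21 21
Changes between consecutive maximums: 2

Answer: 2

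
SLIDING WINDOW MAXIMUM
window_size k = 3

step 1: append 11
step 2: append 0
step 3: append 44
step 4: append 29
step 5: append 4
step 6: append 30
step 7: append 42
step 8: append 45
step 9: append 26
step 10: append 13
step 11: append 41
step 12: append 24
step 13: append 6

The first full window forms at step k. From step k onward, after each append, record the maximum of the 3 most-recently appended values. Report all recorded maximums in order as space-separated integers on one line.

step 1: append 11 -> window=[11] (not full yet)
step 2: append 0 -> window=[11, 0] (not full yet)
step 3: append 44 -> window=[11, 0, 44] -> max=44
step 4: append 29 -> window=[0, 44, 29] -> max=44
step 5: append 4 -> window=[44, 29, 4] -> max=44
step 6: append 30 -> window=[29, 4, 30] -> max=30
step 7: append 42 -> window=[4, 30, 42] -> max=42
step 8: append 45 -> window=[30, 42, 45] -> max=45
step 9: append 26 -> window=[42, 45, 26] -> max=45
step 10: append 13 -> window=[45, 26, 13] -> max=45
step 11: append 41 -> window=[26, 13, 41] -> max=41
step 12: append 24 -> window=[13, 41, 24] -> max=41
step 13: append 6 -> window=[41, 24, 6] -> max=41

Answer: 44 44 44 30 42 45 45 45 41 41 41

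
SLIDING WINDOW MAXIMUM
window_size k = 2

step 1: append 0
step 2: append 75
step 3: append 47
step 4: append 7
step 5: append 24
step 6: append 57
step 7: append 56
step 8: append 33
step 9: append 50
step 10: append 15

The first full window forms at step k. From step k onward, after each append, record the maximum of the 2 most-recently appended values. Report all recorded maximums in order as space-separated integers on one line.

Answer: 75 75 47 24 57 57 56 50 50

Derivation:
step 1: append 0 -> window=[0] (not full yet)
step 2: append 75 -> window=[0, 75] -> max=75
step 3: append 47 -> window=[75, 47] -> max=75
step 4: append 7 -> window=[47, 7] -> max=47
step 5: append 24 -> window=[7, 24] -> max=24
step 6: append 57 -> window=[24, 57] -> max=57
step 7: append 56 -> window=[57, 56] -> max=57
step 8: append 33 -> window=[56, 33] -> max=56
step 9: append 50 -> window=[33, 50] -> max=50
step 10: append 15 -> window=[50, 15] -> max=50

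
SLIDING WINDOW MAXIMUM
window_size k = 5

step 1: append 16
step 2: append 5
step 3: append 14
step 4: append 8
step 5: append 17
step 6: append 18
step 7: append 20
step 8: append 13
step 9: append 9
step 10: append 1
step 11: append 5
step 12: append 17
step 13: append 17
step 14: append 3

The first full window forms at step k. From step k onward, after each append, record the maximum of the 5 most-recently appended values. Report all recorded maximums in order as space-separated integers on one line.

Answer: 17 18 20 20 20 20 20 17 17 17

Derivation:
step 1: append 16 -> window=[16] (not full yet)
step 2: append 5 -> window=[16, 5] (not full yet)
step 3: append 14 -> window=[16, 5, 14] (not full yet)
step 4: append 8 -> window=[16, 5, 14, 8] (not full yet)
step 5: append 17 -> window=[16, 5, 14, 8, 17] -> max=17
step 6: append 18 -> window=[5, 14, 8, 17, 18] -> max=18
step 7: append 20 -> window=[14, 8, 17, 18, 20] -> max=20
step 8: append 13 -> window=[8, 17, 18, 20, 13] -> max=20
step 9: append 9 -> window=[17, 18, 20, 13, 9] -> max=20
step 10: append 1 -> window=[18, 20, 13, 9, 1] -> max=20
step 11: append 5 -> window=[20, 13, 9, 1, 5] -> max=20
step 12: append 17 -> window=[13, 9, 1, 5, 17] -> max=17
step 13: append 17 -> window=[9, 1, 5, 17, 17] -> max=17
step 14: append 3 -> window=[1, 5, 17, 17, 3] -> max=17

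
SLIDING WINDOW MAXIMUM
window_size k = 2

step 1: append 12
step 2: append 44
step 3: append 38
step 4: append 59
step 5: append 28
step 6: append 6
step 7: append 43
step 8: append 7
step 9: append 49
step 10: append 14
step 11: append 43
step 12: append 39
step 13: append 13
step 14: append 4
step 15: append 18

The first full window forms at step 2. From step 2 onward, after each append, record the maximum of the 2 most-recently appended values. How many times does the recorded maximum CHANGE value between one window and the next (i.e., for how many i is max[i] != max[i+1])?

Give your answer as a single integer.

Answer: 8

Derivation:
step 1: append 12 -> window=[12] (not full yet)
step 2: append 44 -> window=[12, 44] -> max=44
step 3: append 38 -> window=[44, 38] -> max=44
step 4: append 59 -> window=[38, 59] -> max=59
step 5: append 28 -> window=[59, 28] -> max=59
step 6: append 6 -> window=[28, 6] -> max=28
step 7: append 43 -> window=[6, 43] -> max=43
step 8: append 7 -> window=[43, 7] -> max=43
step 9: append 49 -> window=[7, 49] -> max=49
step 10: append 14 -> window=[49, 14] -> max=49
step 11: append 43 -> window=[14, 43] -> max=43
step 12: append 39 -> window=[43, 39] -> max=43
step 13: append 13 -> window=[39, 13] -> max=39
step 14: append 4 -> window=[13, 4] -> max=13
step 15: append 18 -> window=[4, 18] -> max=18
Recorded maximums: 44 44 59 59 28 43 43 49 49 43 43 39 13 18
Changes between consecutive maximums: 8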